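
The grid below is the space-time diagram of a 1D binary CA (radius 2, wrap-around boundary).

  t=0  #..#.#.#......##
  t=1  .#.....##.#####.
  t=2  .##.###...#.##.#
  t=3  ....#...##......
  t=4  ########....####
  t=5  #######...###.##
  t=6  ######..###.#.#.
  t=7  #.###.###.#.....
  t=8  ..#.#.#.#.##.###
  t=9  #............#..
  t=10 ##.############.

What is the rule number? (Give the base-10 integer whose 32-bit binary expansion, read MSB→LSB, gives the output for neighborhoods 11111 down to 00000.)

  [31] ##### => #  t=1,i=12
  [30] ####. => #  t=1,i=13
  [29] ###.# => #  t=5,i=12
  [28] ###.. => .  t=0,i=0
  [27] ##.## => .  t=1,i=9
  [26] ##.#. => .  t=2,i=14
  [25] ##..# => #  t=0,i=1
  [24] ##... => .  t=2,i=7
  [23] #.### => #  t=1,i=10
  [22] #.##. => .  t=2,i=1
  [21] #.#.# => .  t=0,i=5
  [20] #.#.. => #  t=0,i=7
  [19] #..## => #  t=6,i=7
  [18] #..#. => .  t=0,i=2
  [17] #...# => #  t=2,i=8
  [16] #.... => .  t=0,i=9
  [15] .#### => .  t=1,i=11
  [14] .###. => .  t=0,i=15
  [13] .##.# => .  t=1,i=8
  [12] .##.. => .  t=3,i=9
  [11] .#.## => .  t=2,i=0
  [10] .#.#. => .  t=0,i=4
  [9] .#..# => #  t=9,i=14
  [8] .#... => #  t=0,i=8
  [7] ..### => #  t=0,i=14
  [6] ..##. => .  t=1,i=7
  [5] ..#.# => .  t=0,i=3
  [4] ..#.. => #  t=1,i=1
  [3] ...## => #  t=0,i=13
  [2] ...#. => #  t=2,i=9
  [1] ....# => #  t=0,i=12
  [0] ..... => #  t=0,i=10
  bits 11100010100110100000001110011111 = 3801744287

3801744287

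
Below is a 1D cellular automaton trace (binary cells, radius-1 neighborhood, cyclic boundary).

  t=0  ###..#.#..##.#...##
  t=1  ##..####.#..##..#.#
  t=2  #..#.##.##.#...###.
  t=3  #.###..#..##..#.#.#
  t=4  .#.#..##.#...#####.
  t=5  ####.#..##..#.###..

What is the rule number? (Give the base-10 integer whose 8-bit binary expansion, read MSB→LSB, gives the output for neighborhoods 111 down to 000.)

  nb ###: next=#  (t=0,i=0, bit7=1)
  nb ##.: next=.  (t=0,i=2, bit6=0)
  nb #.#: next=#  (t=0,i=6, bit5=1)
  nb #..: next=.  (t=0,i=3, bit4=0)
  nb .##: next=.  (t=0,i=10, bit3=0)
  nb .#.: next=#  (t=0,i=5, bit2=1)
  nb ..#: next=#  (t=0,i=4, bit1=1)
  nb ...: next=.  (t=0,i=15, bit0=0)
  bits 10100110 = 166

166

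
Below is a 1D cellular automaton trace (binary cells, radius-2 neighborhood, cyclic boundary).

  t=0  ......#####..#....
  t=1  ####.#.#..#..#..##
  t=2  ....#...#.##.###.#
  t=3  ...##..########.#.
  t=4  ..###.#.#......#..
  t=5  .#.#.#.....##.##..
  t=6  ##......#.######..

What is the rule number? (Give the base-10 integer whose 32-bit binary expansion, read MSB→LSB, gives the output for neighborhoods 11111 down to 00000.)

482933373

  #####|.  b31=0 t=0,i=8
  ####.|.  b30=0 t=0,i=9
  ###.#|.  b29=0 t=1,i=3
  ###..|#  b28=1 t=0,i=10
  ##.##|#  b27=1 t=2,i=12
  ##.#.|#  b26=1 t=1,i=4
  ##..#|.  b25=0 t=0,i=11
  ##...|.  b24=0 t=5,i=16
  #.###|#  b23=1 t=2,i=13
  #.##.|#  b22=1 t=2,i=10
  #.#.#|.  b21=0 t=1,i=5
  #.#..|.  b20=0 t=1,i=7
  #..##|#  b19=1 t=1,i=15
  #..#.|.  b18=0 t=0,i=12
  #...#|.  b17=0 t=2,i=6
  #....|.  b16=0 t=0,i=15
  .####|#  b15=1 t=0,i=7
  .###.|#  b14=1 t=2,i=14
  .##.#|#  b13=1 t=2,i=11
  .##..|#  b12=1 t=3,i=4
  .#.##|#  b11=1 t=2,i=9
  .#.#.|.  b10=0 t=1,i=6
  .#..#|#  b9=1 t=1,i=8
  .#...|.  b8=0 t=0,i=14
  ..###|.  b7=0 t=0,i=6
  ..##.|#  b6=1 t=3,i=3
  ..#.#|#  b5=1 t=2,i=8
  ..#..|#  b4=1 t=0,i=13
  ...##|#  b3=1 t=0,i=5
  ...#.|#  b2=1 t=2,i=3
  ....#|.  b1=0 t=0,i=4
  .....|#  b0=1 t=0,i=0
  bits 00011100110010001111101001111101 = 482933373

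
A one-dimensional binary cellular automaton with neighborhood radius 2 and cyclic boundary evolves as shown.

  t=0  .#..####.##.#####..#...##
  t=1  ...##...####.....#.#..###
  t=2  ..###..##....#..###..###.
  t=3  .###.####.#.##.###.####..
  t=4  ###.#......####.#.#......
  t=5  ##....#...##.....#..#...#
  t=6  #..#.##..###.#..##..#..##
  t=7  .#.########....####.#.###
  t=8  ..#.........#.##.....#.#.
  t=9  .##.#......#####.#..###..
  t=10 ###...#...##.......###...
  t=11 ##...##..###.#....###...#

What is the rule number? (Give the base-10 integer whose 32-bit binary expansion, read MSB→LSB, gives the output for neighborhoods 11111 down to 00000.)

  ##### -> .   bit 31 = 0  t=0,i=14
  ####. -> .   bit 30 = 0  t=0,i=6
  ###.# -> .   bit 29 = 0  t=0,i=7
  ###.. -> .   bit 28 = 0  t=0,i=16
  ##.## -> #   bit 27 = 1  t=0,i=8
  ##.#. -> .   bit 26 = 0  t=0,i=0
  ##..# -> #   bit 25 = 1  t=0,i=17
  ##... -> .   bit 24 = 0  t=1,i=0
  #.### -> .   bit 23 = 0  t=0,i=12
  #.##. -> #   bit 22 = 1  t=0,i=9
  #.#.# -> .   bit 21 = 0  t=3,i=10
  #.#.. -> .   bit 20 = 0  t=0,i=1
  #..## -> #   bit 19 = 1  t=0,i=3
  #..#. -> .   bit 18 = 0  t=0,i=18
  #...# -> .   bit 17 = 0  t=0,i=21
  #.... -> #   bit 16 = 1  t=1,i=13
  .#### -> .   bit 15 = 0  t=0,i=5
  .###. -> #   bit 14 = 1  t=1,i=23
  .##.# -> #   bit 13 = 1  t=0,i=10
  .##.. -> #   bit 12 = 1  t=1,i=4
  .#.## -> #   bit 11 = 1  t=3,i=11
  .#.#. -> #   bit 10 = 1  t=1,i=18
  .#..# -> .   bit 9 = 0  t=0,i=2
  .#... -> .   bit 8 = 0  t=0,i=20
  ..### -> #   bit 7 = 1  t=0,i=4
  ..##. -> #   bit 6 = 1  t=0,i=23
  ..#.# -> #   bit 5 = 1  t=1,i=17
  ..#.. -> #   bit 4 = 1  t=0,i=19
  ...## -> #   bit 3 = 1  t=0,i=22
  ...#. -> #   bit 2 = 1  t=1,i=16
  ....# -> .   bit 1 = 0  t=1,i=15
  ..... -> .   bit 0 = 0  t=1,i=14
  bits 00001010010010010111110011111100 = 172588284

172588284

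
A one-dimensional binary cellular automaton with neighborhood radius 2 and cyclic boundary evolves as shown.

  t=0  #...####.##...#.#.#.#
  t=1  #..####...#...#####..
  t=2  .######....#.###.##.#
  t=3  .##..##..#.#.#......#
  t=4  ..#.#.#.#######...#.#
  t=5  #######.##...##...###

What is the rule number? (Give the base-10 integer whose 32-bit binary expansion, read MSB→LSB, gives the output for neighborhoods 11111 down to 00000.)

  [31] ##### => .  t=1,i=16
  [30] ####. => #  t=0,i=6
  [29] ###.# => .  t=0,i=7
  [28] ###.. => #  t=1,i=6
  [27] ##.## => .  t=0,i=8
  [26] ##.#. => .  t=2,i=19
  [25] ##..# => .  t=1,i=19
  [24] ##... => .  t=0,i=1
  [23] #.### => #  t=2,i=1
  [22] #.##. => .  t=0,i=9
  [21] #.#.# => #  t=0,i=16
  [20] #.#.. => #  t=3,i=13
  [19] #..## => #  t=1,i=2
  [18] #..#. => #  t=1,i=20
  [17] #...# => .  t=0,i=2
  [16] #.... => .  t=2,i=8
  [15] .#### => #  t=0,i=5
  [14] .###. => .  t=2,i=14
  [13] .##.# => .  t=2,i=18
  [12] .##.. => #  t=0,i=0
  [11] .#.## => .  t=0,i=19
  [10] .#.#. => #  t=0,i=15
  [9] .#..# => #  t=1,i=1
  [8] .#... => #  t=1,i=11
  [7] ..### => #  t=0,i=4
  [6] ..##. => .  t=3,i=5
  [5] ..#.# => #  t=0,i=14
  [4] ..#.. => .  t=1,i=0
  [3] ...## => #  t=0,i=3
  [2] ...#. => .  t=0,i=13
  [1] ....# => #  t=2,i=9
  [0] ..... => .  t=3,i=16
  bits 01010000101111001001011110101010 = 1354536874

1354536874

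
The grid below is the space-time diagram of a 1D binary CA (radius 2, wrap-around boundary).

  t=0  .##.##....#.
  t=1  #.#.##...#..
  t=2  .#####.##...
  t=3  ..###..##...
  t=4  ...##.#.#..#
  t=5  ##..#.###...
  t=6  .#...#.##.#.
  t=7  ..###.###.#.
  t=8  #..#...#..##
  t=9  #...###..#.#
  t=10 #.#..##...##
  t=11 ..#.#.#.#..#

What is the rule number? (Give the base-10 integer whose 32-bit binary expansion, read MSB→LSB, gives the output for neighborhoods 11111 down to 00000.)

3497721093

  nb #####: next=#  (t=2,i=3, bit31=1)
  nb ####.: next=#  (t=2,i=4, bit30=1)
  nb ###.#: next=.  (t=2,i=5, bit29=0)
  nb ###..: next=#  (t=3,i=4, bit28=1)
  nb ##.##: next=.  (t=0,i=3, bit27=0)
  nb ##.#.: next=.  (t=4,i=5, bit26=0)
  nb ##..#: next=.  (t=3,i=5, bit25=0)
  nb ##...: next=.  (t=0,i=6, bit24=0)
  nb #.###: next=.  (t=5,i=6, bit23=0)
  nb #.##.: next=#  (t=0,i=4, bit22=1)
  nb #.#.#: next=#  (t=1,i=2, bit21=1)
  nb #.#..: next=#  (t=4,i=8, bit20=1)
  nb #..##: next=#  (t=0,i=0, bit19=1)
  nb #..#.: next=.  (t=1,i=11, bit18=0)
  nb #...#: next=#  (t=1,i=7, bit17=1)
  nb #....: next=.  (t=0,i=7, bit16=0)
  nb .####: next=#  (t=2,i=2, bit15=1)
  nb .###.: next=#  (t=3,i=3, bit14=1)
  nb .##.#: next=#  (t=0,i=2, bit13=1)
  nb .##..: next=#  (t=0,i=5, bit12=1)
  nb .#.##: next=#  (t=1,i=3, bit11=1)
  nb .#.#.: next=#  (t=1,i=1, bit10=1)
  nb .#..#: next=.  (t=0,i=11, bit9=0)
  nb .#...: next=#  (t=4,i=0, bit8=1)
  nb ..###: next=.  (t=2,i=1, bit7=0)
  nb ..##.: next=.  (t=0,i=1, bit6=0)
  nb ..#.#: next=.  (t=1,i=0, bit5=0)
  nb ..#..: next=.  (t=0,i=10, bit4=0)
  nb ...##: next=.  (t=2,i=0, bit3=0)
  nb ...#.: next=#  (t=0,i=9, bit2=1)
  nb ....#: next=.  (t=0,i=8, bit1=0)
  nb .....: next=#  (t=3,i=11, bit0=1)
  bits 11010000011110101111110100000101 = 3497721093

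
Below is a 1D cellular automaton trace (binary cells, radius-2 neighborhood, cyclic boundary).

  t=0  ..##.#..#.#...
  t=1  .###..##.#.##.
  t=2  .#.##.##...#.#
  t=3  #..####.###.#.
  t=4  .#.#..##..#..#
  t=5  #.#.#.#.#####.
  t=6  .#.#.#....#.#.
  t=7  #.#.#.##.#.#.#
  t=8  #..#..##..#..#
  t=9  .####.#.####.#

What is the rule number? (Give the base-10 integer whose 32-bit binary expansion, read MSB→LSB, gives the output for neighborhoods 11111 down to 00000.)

3142002652

  #####|#  b31=1 t=5,i=10
  ####.|.  b30=0 t=3,i=5
  ###.#|#  b29=1 t=3,i=6
  ###..|#  b28=1 t=1,i=3
  ##.##|#  b27=1 t=2,i=5
  ##.#.|.  b26=0 t=0,i=4
  ##..#|#  b25=1 t=1,i=4
  ##...|#  b24=1 t=2,i=8
  #.###|.  b23=0 t=3,i=8
  #.##.|#  b22=1 t=1,i=11
  #.#.#|.  b21=0 t=1,i=9
  #.#..|.  b20=0 t=0,i=5
  #..##|.  b19=0 t=1,i=0
  #..#.|#  b18=1 t=0,i=7
  #...#|#  b17=1 t=2,i=9
  #....|#  b16=1 t=0,i=12
  .####|.  b15=0 t=3,i=4
  .###.|.  b14=0 t=1,i=2
  .##.#|#  b13=1 t=0,i=3
  .##..|.  b12=0 t=1,i=12
  .#.##|.  b11=0 t=1,i=10
  .#.#.|#  b10=1 t=0,i=9
  .#..#|#  b9=1 t=0,i=6
  .#...|#  b8=1 t=0,i=11
  ..###|#  b7=1 t=1,i=1
  ..##.|#  b6=1 t=0,i=2
  ..#.#|.  b5=0 t=0,i=8
  ..#..|#  b4=1 t=4,i=10
  ...##|#  b3=1 t=0,i=1
  ...#.|#  b2=1 t=2,i=10
  ....#|.  b1=0 t=0,i=0
  .....|.  b0=0 t=0,i=13
  bits 10111011010001110010011111011100 = 3142002652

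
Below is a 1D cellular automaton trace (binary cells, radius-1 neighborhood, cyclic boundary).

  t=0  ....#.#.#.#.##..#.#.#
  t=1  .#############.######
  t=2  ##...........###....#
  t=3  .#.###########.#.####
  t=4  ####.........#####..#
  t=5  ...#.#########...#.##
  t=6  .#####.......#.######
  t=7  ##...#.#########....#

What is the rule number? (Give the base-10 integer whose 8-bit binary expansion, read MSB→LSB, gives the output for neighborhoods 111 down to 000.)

  ### -> .   bit 7 = 0  t=1,i=2
  ##. -> #   bit 6 = 1  t=0,i=13
  #.# -> #   bit 5 = 1  t=0,i=5
  #.. -> .   bit 4 = 0  t=0,i=0
  .## -> #   bit 3 = 1  t=0,i=12
  .#. -> #   bit 2 = 1  t=0,i=4
  ..# -> #   bit 1 = 1  t=0,i=3
  ... -> #   bit 0 = 1  t=0,i=1
  bits 01101111 = 111

111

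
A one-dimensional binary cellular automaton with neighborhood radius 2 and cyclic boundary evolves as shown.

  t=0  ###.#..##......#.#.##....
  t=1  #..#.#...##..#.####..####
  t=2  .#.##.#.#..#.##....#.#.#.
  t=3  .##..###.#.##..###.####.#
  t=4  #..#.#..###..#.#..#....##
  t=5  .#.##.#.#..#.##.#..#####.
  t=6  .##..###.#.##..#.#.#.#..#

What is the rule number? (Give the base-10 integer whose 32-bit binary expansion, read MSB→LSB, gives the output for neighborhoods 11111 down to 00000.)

2401308586

  ##### -> #   bit 31 = 1  t=1,i=23
  ####. -> .   bit 30 = 0  t=1,i=17
  ###.# -> .   bit 29 = 0  t=0,i=2
  ###.. -> .   bit 28 = 0  t=1,i=0
  ##.## -> #   bit 27 = 1  t=3,i=18
  ##.#. -> #   bit 26 = 1  t=0,i=3
  ##..# -> #   bit 25 = 1  t=1,i=1
  ##... -> #   bit 24 = 1  t=0,i=9
  #.### -> .   bit 23 = 0  t=1,i=15
  #.##. -> .   bit 22 = 0  t=0,i=19
  #.#.# -> #   bit 21 = 1  t=0,i=17
  #.#.. -> .   bit 20 = 0  t=0,i=4
  #..## -> .   bit 19 = 0  t=0,i=6
  #..#. -> .   bit 18 = 0  t=1,i=2
  #...# -> .   bit 17 = 0  t=1,i=7
  #.... -> #   bit 16 = 1  t=0,i=10
  .#### -> .   bit 15 = 0  t=1,i=16
  .###. -> .   bit 14 = 0  t=0,i=1
  .##.# -> .   bit 13 = 0  t=2,i=4
  .##.. -> .   bit 12 = 0  t=0,i=8
  .#.## -> #   bit 11 = 1  t=0,i=18
  .#.#. -> #   bit 10 = 1  t=0,i=16
  .#..# -> #   bit 9 = 1  t=0,i=5
  .#... -> #   bit 8 = 1  t=1,i=6
  ..### -> #   bit 7 = 1  t=0,i=0
  ..##. -> .   bit 6 = 0  t=0,i=7
  ..#.# -> #   bit 5 = 1  t=0,i=15
  ..#.. -> .   bit 4 = 0  t=4,i=18
  ...## -> #   bit 3 = 1  t=0,i=24
  ...#. -> .   bit 2 = 0  t=0,i=14
  ....# -> #   bit 1 = 1  t=0,i=13
  ..... -> .   bit 0 = 0  t=0,i=11
  bits 10001111001000010000111110101010 = 2401308586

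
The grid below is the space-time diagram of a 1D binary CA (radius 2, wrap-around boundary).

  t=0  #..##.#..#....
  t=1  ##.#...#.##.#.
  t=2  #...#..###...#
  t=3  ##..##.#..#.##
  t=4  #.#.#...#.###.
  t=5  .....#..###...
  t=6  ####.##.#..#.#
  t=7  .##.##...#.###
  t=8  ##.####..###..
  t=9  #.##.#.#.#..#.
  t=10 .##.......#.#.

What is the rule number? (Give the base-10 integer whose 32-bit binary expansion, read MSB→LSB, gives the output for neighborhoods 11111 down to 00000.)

3418364923

  ##### -> #   bit 31 = 1  t=6,i=1
  ####. -> #   bit 30 = 1  t=3,i=0
  ###.# -> .   bit 29 = 0  t=4,i=12
  ###.. -> .   bit 28 = 0  t=2,i=9
  ##.## -> #   bit 27 = 1  t=6,i=4
  ##.#. -> .   bit 26 = 0  t=0,i=5
  ##..# -> #   bit 25 = 1  t=3,i=2
  ##... -> #   bit 24 = 1  t=2,i=1
  #.### -> #   bit 23 = 1  t=3,i=12
  #.##. -> #   bit 22 = 1  t=1,i=0
  #.#.# -> .   bit 21 = 0  t=1,i=12
  #.#.. -> .   bit 20 = 0  t=0,i=6
  #..## -> .   bit 19 = 0  t=0,i=2
  #..#. -> .   bit 18 = 0  t=0,i=8
  #...# -> .   bit 17 = 0  t=1,i=5
  #.... -> .   bit 16 = 0  t=0,i=11
  .#### -> .   bit 15 = 0  t=3,i=13
  .###. -> .   bit 14 = 0  t=2,i=8
  .##.# -> .   bit 13 = 0  t=0,i=4
  .##.. -> #   bit 12 = 1  t=2,i=0
  .#.## -> #   bit 11 = 1  t=1,i=8
  .#.#. -> .   bit 10 = 0  t=4,i=1
  .#..# -> #   bit 9 = 1  t=0,i=1
  .#... -> #   bit 8 = 1  t=0,i=10
  ..### -> #   bit 7 = 1  t=2,i=7
  ..##. -> #   bit 6 = 1  t=0,i=3
  ..#.# -> #   bit 5 = 1  t=1,i=7
  ..#.. -> #   bit 4 = 1  t=0,i=0
  ...## -> #   bit 3 = 1  t=2,i=12
  ...#. -> .   bit 2 = 0  t=0,i=13
  ....# -> #   bit 1 = 1  t=0,i=12
  ..... -> #   bit 0 = 1  t=5,i=0
  bits 11001011110000000001101111111011 = 3418364923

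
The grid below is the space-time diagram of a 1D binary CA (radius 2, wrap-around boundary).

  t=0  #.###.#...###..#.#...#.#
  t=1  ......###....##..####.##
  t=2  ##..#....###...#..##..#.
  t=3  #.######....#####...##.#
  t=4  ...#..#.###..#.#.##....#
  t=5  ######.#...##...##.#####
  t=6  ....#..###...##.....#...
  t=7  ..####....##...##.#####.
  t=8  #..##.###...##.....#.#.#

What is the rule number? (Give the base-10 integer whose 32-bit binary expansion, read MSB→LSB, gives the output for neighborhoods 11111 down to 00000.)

  #####|.  b31=0 t=3,i=4
  ####.|#  b30=1 t=1,i=19
  ###.#|.  b29=0 t=0,i=4
  ###..|.  b28=0 t=0,i=12
  ##.##|.  b27=0 t=0,i=1
  ##.#.|.  b26=0 t=0,i=5
  ##..#|#  b25=1 t=0,i=13
  ##...|#  b24=1 t=1,i=0
  #.###|.  b23=0 t=0,i=2
  #.##.|#  b22=1 t=0,i=23
  #.#.#|.  b21=0 t=4,i=15
  #.#..|#  b20=1 t=0,i=6
  #..##|.  b19=0 t=1,i=16
  #..#.|#  b18=1 t=0,i=14
  #...#|#  b17=1 t=0,i=8
  #....|#  b16=1 t=1,i=1
  .####|#  b15=1 t=1,i=18
  .###.|.  b14=0 t=0,i=3
  .##.#|.  b13=0 t=0,i=0
  .##..|.  b12=0 t=1,i=14
  .#.##|#  b11=1 t=0,i=22
  .#.#.|.  b10=0 t=0,i=16
  .#..#|#  b9=1 t=2,i=16
  .#...|#  b8=1 t=0,i=7
  ..###|.  b7=0 t=0,i=10
  ..##.|.  b6=0 t=1,i=13
  ..#.#|.  b5=0 t=0,i=15
  ..#..|#  b4=1 t=2,i=4
  ...##|.  b3=0 t=0,i=9
  ...#.|#  b2=1 t=0,i=20
  ....#|#  b1=1 t=1,i=4
  .....|.  b0=0 t=1,i=2
  bits 01000011010101111000101100010110 = 1129810710

1129810710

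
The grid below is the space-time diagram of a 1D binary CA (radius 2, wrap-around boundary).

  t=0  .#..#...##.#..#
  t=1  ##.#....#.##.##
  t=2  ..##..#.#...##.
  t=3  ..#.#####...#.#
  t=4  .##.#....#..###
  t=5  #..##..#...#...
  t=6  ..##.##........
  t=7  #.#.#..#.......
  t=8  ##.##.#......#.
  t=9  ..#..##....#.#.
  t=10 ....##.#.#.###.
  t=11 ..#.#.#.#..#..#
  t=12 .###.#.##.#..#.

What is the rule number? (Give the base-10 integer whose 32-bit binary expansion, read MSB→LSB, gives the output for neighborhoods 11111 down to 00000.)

  nb #####: next=.  (t=3,i=6, bit31=0)
  nb ####.: next=.  (t=1,i=0, bit30=0)
  nb ###.#: next=.  (t=1,i=1, bit29=0)
  nb ###..: next=.  (t=3,i=8, bit28=0)
  nb ##.##: next=#  (t=1,i=12, bit27=1)
  nb ##.#.: next=#  (t=0,i=10, bit26=1)
  nb ##..#: next=#  (t=2,i=4, bit25=1)
  nb ##...: next=#  (t=2,i=14, bit24=1)
  nb #.###: next=#  (t=1,i=13, bit23=1)
  nb #.##.: next=.  (t=1,i=10, bit22=0)
  nb #.#.#: next=.  (t=7,i=2, bit21=0)
  nb #.#..: next=#  (t=0,i=1, bit20=1)
  nb #..##: next=#  (t=4,i=11, bit19=1)
  nb #..#.: next=#  (t=0,i=3, bit18=1)
  nb #...#: next=.  (t=0,i=6, bit17=0)
  nb #....: next=.  (t=1,i=5, bit16=0)
  nb .####: next=.  (t=1,i=14, bit15=0)
  nb .###.: next=.  (t=4,i=13, bit14=0)
  nb .##.#: next=.  (t=0,i=9, bit13=0)
  nb .##..: next=.  (t=2,i=3, bit12=0)
  nb .#.##: next=.  (t=1,i=9, bit11=0)
  nb .#.#.: next=#  (t=0,i=0, bit10=1)
  nb .#..#: next=.  (t=0,i=2, bit9=0)
  nb .#...: next=.  (t=0,i=5, bit8=0)
  nb ..###: next=.  (t=4,i=12, bit7=0)
  nb ..##.: next=#  (t=0,i=8, bit6=1)
  nb ..#.#: next=#  (t=0,i=14, bit5=1)
  nb ..#..: next=.  (t=0,i=4, bit4=0)
  nb ...##: next=.  (t=0,i=7, bit3=0)
  nb ...#.: next=.  (t=1,i=7, bit2=0)
  nb ....#: next=#  (t=1,i=6, bit1=1)
  nb .....: next=.  (t=6,i=9, bit0=0)
  bits 00001111100111000000010001100010 = 261882978

261882978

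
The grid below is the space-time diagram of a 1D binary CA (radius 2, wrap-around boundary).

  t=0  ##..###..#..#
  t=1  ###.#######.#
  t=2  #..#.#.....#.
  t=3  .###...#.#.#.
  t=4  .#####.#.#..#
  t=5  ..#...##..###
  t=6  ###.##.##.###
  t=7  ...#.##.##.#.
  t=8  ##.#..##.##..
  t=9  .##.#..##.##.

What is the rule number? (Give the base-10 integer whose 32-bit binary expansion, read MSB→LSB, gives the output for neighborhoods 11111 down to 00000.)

  #####|.  b31=0 t=1,i=6
  ####.|.  b30=0 t=1,i=1
  ###.#|.  b29=0 t=1,i=2
  ###..|#  b28=1 t=0,i=1
  ##.##|#  b27=1 t=1,i=3
  ##.#.|#  b26=1 t=4,i=6
  ##..#|#  b25=1 t=0,i=2
  ##...|#  b24=1 t=3,i=4
  #.###|.  b23=0 t=1,i=4
  #.##.|.  b22=0 t=6,i=4
  #.#.#|#  b21=1 t=3,i=9
  #.#..|.  b20=0 t=2,i=0
  #..##|.  b19=0 t=0,i=3
  #..#.|#  b18=1 t=0,i=8
  #...#|#  b17=1 t=3,i=5
  #....|#  b16=1 t=2,i=7
  .####|#  b15=1 t=1,i=0
  .###.|#  b14=1 t=0,i=0
  .##.#|#  b13=1 t=6,i=5
  .##..|#  b12=1 t=5,i=7
  .#.##|.  b11=0 t=4,i=0
  .#.#.|.  b10=0 t=2,i=4
  .#..#|#  b9=1 t=0,i=10
  .#...|.  b8=0 t=2,i=6
  ..###|#  b7=1 t=0,i=4
  ..##.|.  b6=0 t=5,i=6
  ..#.#|#  b5=1 t=2,i=3
  ..#..|#  b4=1 t=0,i=9
  ...##|#  b3=1 t=5,i=5
  ...#.|.  b2=0 t=2,i=10
  ....#|#  b1=1 t=2,i=9
  .....|.  b0=0 t=2,i=8
  bits 00011111001001111111001010111010 = 522711738

522711738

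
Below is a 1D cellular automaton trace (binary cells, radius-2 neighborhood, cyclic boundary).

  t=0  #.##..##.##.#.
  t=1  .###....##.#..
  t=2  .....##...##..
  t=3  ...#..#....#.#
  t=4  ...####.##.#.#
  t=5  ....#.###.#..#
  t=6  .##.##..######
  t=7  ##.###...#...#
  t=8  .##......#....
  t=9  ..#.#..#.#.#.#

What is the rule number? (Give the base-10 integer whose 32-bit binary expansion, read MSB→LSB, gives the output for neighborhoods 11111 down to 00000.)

  nb #####: next=.  (t=6,i=10, bit31=0)
  nb ####.: next=.  (t=4,i=5, bit30=0)
  nb ###.#: next=#  (t=4,i=6, bit29=1)
  nb ###..: next=.  (t=1,i=3, bit28=0)
  nb ##.##: next=#  (t=0,i=8, bit27=1)
  nb ##.#.: next=#  (t=0,i=11, bit26=1)
  nb ##..#: next=.  (t=0,i=4, bit25=0)
  nb ##...: next=.  (t=1,i=4, bit24=0)
  nb #.###: next=.  (t=5,i=6, bit23=0)
  nb #.##.: next=#  (t=0,i=2, bit22=1)
  nb #.#.#: next=.  (t=0,i=0, bit21=0)
  nb #.#..: next=#  (t=1,i=11, bit20=1)
  nb #..##: next=.  (t=0,i=5, bit19=0)
  nb #..#.: next=#  (t=3,i=5, bit18=1)
  nb #...#: next=.  (t=1,i=13, bit17=0)
  nb #....: next=#  (t=1,i=5, bit16=1)
  nb .####: next=#  (t=4,i=4, bit15=1)
  nb .###.: next=.  (t=1,i=2, bit14=0)
  nb .##.#: next=.  (t=0,i=7, bit13=0)
  nb .##..: next=#  (t=0,i=3, bit12=1)
  nb .#.##: next=#  (t=0,i=1, bit11=1)
  nb .#.#.: next=.  (t=0,i=13, bit10=0)
  nb .#..#: next=#  (t=3,i=4, bit9=1)
  nb .#...: next=.  (t=1,i=12, bit8=0)
  nb ..###: next=.  (t=1,i=1, bit7=0)
  nb ..##.: next=.  (t=0,i=6, bit6=0)
  nb ..#.#: next=#  (t=3,i=11, bit5=1)
  nb ..#..: next=#  (t=3,i=3, bit4=1)
  nb ...##: next=.  (t=1,i=0, bit3=0)
  nb ...#.: next=.  (t=3,i=2, bit2=0)
  nb ....#: next=#  (t=1,i=6, bit1=1)
  nb .....: next=.  (t=2,i=0, bit0=0)
  bits 00101100010101011001101000110010 = 743807538

743807538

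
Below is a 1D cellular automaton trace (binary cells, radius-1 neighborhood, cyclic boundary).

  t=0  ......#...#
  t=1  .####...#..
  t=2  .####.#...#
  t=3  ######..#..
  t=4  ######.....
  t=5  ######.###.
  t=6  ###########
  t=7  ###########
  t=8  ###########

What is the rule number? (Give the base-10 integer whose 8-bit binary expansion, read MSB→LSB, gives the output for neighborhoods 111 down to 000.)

233

  ### -> #   bit 7 = 1  t=1,i=2
  ##. -> #   bit 6 = 1  t=1,i=4
  #.# -> #   bit 5 = 1  t=2,i=0
  #.. -> .   bit 4 = 0  t=0,i=0
  .## -> #   bit 3 = 1  t=1,i=1
  .#. -> .   bit 2 = 0  t=0,i=6
  ..# -> .   bit 1 = 0  t=0,i=5
  ... -> #   bit 0 = 1  t=0,i=1
  bits 11101001 = 233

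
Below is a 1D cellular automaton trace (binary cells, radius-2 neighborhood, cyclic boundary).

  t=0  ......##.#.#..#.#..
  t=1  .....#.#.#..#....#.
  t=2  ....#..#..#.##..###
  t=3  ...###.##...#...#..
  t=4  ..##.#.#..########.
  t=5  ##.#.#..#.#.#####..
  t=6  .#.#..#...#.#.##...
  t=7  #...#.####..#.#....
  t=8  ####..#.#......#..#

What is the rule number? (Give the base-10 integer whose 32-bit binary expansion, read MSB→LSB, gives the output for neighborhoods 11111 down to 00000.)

3772916636

  ##### -> #   bit 31 = 1  t=4,i=12
  ####. -> #   bit 30 = 1  t=4,i=16
  ###.# -> #   bit 29 = 1  t=3,i=5
  ###.. -> .   bit 28 = 0  t=2,i=18
  ##.## -> .   bit 27 = 0  t=3,i=6
  ##.#. -> .   bit 26 = 0  t=0,i=8
  ##..# -> .   bit 25 = 0  t=2,i=14
  ##... -> .   bit 24 = 0  t=2,i=0
  #.### -> #   bit 23 = 1  t=5,i=12
  #.##. -> #   bit 22 = 1  t=2,i=12
  #.#.# -> #   bit 21 = 1  t=0,i=9
  #.#.. -> .   bit 20 = 0  t=0,i=11
  #..## -> .   bit 19 = 0  t=2,i=15
  #..#. -> .   bit 18 = 0  t=0,i=13
  #...# -> #   bit 17 = 1  t=3,i=10
  #.... -> .   bit 16 = 0  t=0,i=18
  .#### -> .   bit 15 = 0  t=4,i=11
  .###. -> .   bit 14 = 0  t=2,i=17
  .##.# -> #   bit 13 = 1  t=0,i=7
  .##.. -> .   bit 12 = 0  t=2,i=13
  .#.## -> .   bit 11 = 0  t=2,i=11
  .#.#. -> .   bit 10 = 0  t=0,i=10
  .#..# -> #   bit 9 = 1  t=0,i=12
  .#... -> #   bit 8 = 1  t=0,i=17
  ..### -> #   bit 7 = 1  t=2,i=16
  ..##. -> .   bit 6 = 0  t=0,i=6
  ..#.# -> .   bit 5 = 0  t=0,i=14
  ..#.. -> #   bit 4 = 1  t=1,i=12
  ...## -> #   bit 3 = 1  t=0,i=5
  ...#. -> #   bit 2 = 1  t=1,i=4
  ....# -> .   bit 1 = 0  t=0,i=4
  ..... -> .   bit 0 = 0  t=0,i=0
  bits 11100000111000100010001110011100 = 3772916636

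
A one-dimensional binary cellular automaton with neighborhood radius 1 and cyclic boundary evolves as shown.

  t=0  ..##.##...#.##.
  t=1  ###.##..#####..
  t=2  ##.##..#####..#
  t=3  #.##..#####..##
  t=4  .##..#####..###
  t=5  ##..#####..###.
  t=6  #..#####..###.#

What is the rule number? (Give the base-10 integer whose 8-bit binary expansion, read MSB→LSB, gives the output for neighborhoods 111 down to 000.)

  ###|#  b7=1 t=1,i=1
  ##.|.  b6=0 t=0,i=3
  #.#|#  b5=1 t=0,i=4
  #..|.  b4=0 t=0,i=7
  .##|#  b3=1 t=0,i=2
  .#.|#  b2=1 t=0,i=10
  ..#|#  b1=1 t=0,i=1
  ...|#  b0=1 t=0,i=0
  bits 10101111 = 175

175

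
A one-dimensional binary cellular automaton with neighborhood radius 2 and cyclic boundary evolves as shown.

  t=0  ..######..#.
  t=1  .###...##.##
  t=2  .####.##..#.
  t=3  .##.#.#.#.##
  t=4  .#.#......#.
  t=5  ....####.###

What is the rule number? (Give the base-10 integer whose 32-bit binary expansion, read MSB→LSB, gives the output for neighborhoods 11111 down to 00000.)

  #####|.  b31=0 t=0,i=4
  ####.|.  b30=0 t=0,i=6
  ###.#|#  b29=1 t=2,i=4
  ###..|#  b28=1 t=0,i=7
  ##.##|.  b27=0 t=1,i=0
  ##.#.|#  b26=1 t=3,i=3
  ##..#|#  b25=1 t=0,i=8
  ##...|#  b24=1 t=1,i=4
  #.###|#  b23=1 t=1,i=1
  #.##.|#  b22=1 t=1,i=10
  #.#.#|.  b21=0 t=3,i=4
  #.#..|.  b20=0 t=4,i=3
  #..##|.  b19=0 t=2,i=0
  #..#.|.  b18=0 t=0,i=9
  #...#|.  b17=0 t=0,i=0
  #....|#  b16=1 t=4,i=5
  .####|#  b15=1 t=0,i=3
  .###.|#  b14=1 t=1,i=2
  .##.#|.  b13=0 t=1,i=8
  .##..|.  b12=0 t=2,i=7
  .#.##|.  b11=0 t=3,i=9
  .#.#.|.  b10=0 t=3,i=5
  .#..#|#  b9=1 t=2,i=11
  .#...|#  b8=1 t=0,i=11
  ..###|#  b7=1 t=0,i=2
  ..##.|#  b6=1 t=1,i=7
  ..#.#|.  b5=0 t=4,i=1
  ..#..|#  b4=1 t=0,i=10
  ...##|#  b3=1 t=0,i=1
  ...#.|#  b2=1 t=4,i=9
  ....#|.  b1=0 t=4,i=8
  .....|#  b0=1 t=4,i=6
  bits 00110111110000011100001111011101 = 935445469

935445469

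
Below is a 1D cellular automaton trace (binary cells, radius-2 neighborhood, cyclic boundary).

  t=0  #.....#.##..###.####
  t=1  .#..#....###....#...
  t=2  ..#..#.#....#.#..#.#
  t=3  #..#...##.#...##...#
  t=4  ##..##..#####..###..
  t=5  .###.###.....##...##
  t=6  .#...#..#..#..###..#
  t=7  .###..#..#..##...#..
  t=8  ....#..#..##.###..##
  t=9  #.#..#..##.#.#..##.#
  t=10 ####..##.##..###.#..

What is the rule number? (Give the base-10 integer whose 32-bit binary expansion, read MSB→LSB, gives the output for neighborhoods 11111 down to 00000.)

  #####|.  b31=0 t=0,i=18
  ####.|.  b30=0 t=0,i=19
  ###.#|.  b29=0 t=0,i=14
  ###..|.  b28=0 t=0,i=0
  ##.##|.  b27=0 t=0,i=15
  ##.#.|#  b26=1 t=3,i=9
  ##..#|#  b25=1 t=0,i=10
  ##...|#  b24=1 t=0,i=1
  #.###|#  b23=1 t=0,i=16
  #.##.|.  b22=0 t=0,i=8
  #.#.#|.  b21=0 t=9,i=11
  #.#..|#  b20=1 t=2,i=7
  #..##|#  b19=1 t=0,i=11
  #..#.|.  b18=0 t=1,i=3
  #...#|#  b17=1 t=3,i=5
  #....|.  b16=0 t=0,i=2
  .####|.  b15=0 t=0,i=17
  .###.|.  b14=0 t=0,i=13
  .##.#|#  b13=1 t=3,i=8
  .##..|#  b12=1 t=0,i=9
  .#.##|.  b11=0 t=0,i=7
  .#.#.|.  b10=0 t=2,i=6
  .#..#|#  b9=1 t=1,i=2
  .#...|#  b8=1 t=1,i=5
  ..###|.  b7=0 t=0,i=12
  ..##.|.  b6=0 t=3,i=7
  ..#.#|.  b5=0 t=0,i=6
  ..#..|.  b4=0 t=1,i=1
  ...##|.  b3=0 t=1,i=8
  ...#.|.  b2=0 t=0,i=5
  ....#|#  b1=1 t=0,i=4
  .....|.  b0=0 t=0,i=3
  bits 00000111100110100011001100000010 = 127546114

127546114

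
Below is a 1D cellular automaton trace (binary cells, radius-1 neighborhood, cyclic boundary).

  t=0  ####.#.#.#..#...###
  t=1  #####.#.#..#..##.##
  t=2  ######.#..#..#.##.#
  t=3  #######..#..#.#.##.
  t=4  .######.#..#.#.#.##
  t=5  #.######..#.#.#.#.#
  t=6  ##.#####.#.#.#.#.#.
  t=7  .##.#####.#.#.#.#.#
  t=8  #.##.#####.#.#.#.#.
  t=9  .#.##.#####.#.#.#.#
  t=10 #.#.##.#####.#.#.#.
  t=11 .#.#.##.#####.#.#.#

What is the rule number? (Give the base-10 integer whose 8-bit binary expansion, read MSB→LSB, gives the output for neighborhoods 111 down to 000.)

227

  [7] ### => #  t=0,i=0
  [6] ##. => #  t=0,i=3
  [5] #.# => #  t=0,i=4
  [4] #.. => .  t=0,i=10
  [3] .## => .  t=0,i=16
  [2] .#. => .  t=0,i=5
  [1] ..# => #  t=0,i=11
  [0] ... => #  t=0,i=14
  bits 11100011 = 227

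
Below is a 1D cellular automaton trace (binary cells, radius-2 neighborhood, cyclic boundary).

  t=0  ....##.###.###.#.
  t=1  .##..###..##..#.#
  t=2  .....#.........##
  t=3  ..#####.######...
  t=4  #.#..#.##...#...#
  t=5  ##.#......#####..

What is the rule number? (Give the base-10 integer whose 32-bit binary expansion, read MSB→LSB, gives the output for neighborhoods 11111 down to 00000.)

  ##### -> .   bit 31 = 0  t=3,i=4
  ####. -> #   bit 30 = 1  t=3,i=5
  ###.# -> .   bit 29 = 0  t=0,i=9
  ###.. -> .   bit 28 = 0  t=1,i=7
  ##.## -> #   bit 27 = 1  t=0,i=6
  ##.#. -> #   bit 26 = 1  t=0,i=14
  ##..# -> .   bit 25 = 0  t=1,i=3
  ##... -> .   bit 24 = 0  t=2,i=0
  #.### -> #   bit 23 = 1  t=0,i=7
  #.##. -> .   bit 22 = 0  t=1,i=1
  #.#.# -> #   bit 21 = 1  t=1,i=16
  #.#.. -> .   bit 20 = 0  t=0,i=15
  #..## -> .   bit 19 = 0  t=1,i=4
  #..#. -> .   bit 18 = 0  t=1,i=13
  #...# -> #   bit 17 = 1  t=4,i=10
  #.... -> .   bit 16 = 0  t=0,i=0
  .#### -> .   bit 15 = 0  t=3,i=3
  .###. -> .   bit 14 = 0  t=0,i=8
  .##.# -> #   bit 13 = 1  t=0,i=5
  .##.. -> .   bit 12 = 0  t=1,i=2
  .#.## -> .   bit 11 = 0  t=1,i=0
  .#.#. -> #   bit 10 = 1  t=1,i=15
  .#..# -> #   bit 9 = 1  t=4,i=3
  .#... -> #   bit 8 = 1  t=0,i=16
  ..### -> #   bit 7 = 1  t=1,i=5
  ..##. -> .   bit 6 = 0  t=0,i=4
  ..#.# -> .   bit 5 = 0  t=1,i=14
  ..#.. -> #   bit 4 = 1  t=2,i=5
  ...## -> .   bit 3 = 0  t=0,i=3
  ...#. -> #   bit 2 = 1  t=2,i=4
  ....# -> #   bit 1 = 1  t=0,i=2
  ..... -> #   bit 0 = 1  t=0,i=1
  bits 01001100101000100010011110010111 = 1285695383

1285695383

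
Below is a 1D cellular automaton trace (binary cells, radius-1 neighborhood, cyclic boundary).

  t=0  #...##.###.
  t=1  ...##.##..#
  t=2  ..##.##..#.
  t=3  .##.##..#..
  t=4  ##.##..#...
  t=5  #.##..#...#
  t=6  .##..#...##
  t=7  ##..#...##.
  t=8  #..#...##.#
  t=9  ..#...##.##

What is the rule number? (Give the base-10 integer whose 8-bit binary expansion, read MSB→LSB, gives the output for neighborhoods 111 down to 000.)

  ### -> .   bit 7 = 0  t=0,i=8
  ##. -> .   bit 6 = 0  t=0,i=5
  #.# -> #   bit 5 = 1  t=0,i=6
  #.. -> .   bit 4 = 0  t=0,i=1
  .## -> #   bit 3 = 1  t=0,i=4
  .#. -> .   bit 2 = 0  t=0,i=0
  ..# -> #   bit 1 = 1  t=0,i=3
  ... -> .   bit 0 = 0  t=0,i=2
  bits 00101010 = 42

42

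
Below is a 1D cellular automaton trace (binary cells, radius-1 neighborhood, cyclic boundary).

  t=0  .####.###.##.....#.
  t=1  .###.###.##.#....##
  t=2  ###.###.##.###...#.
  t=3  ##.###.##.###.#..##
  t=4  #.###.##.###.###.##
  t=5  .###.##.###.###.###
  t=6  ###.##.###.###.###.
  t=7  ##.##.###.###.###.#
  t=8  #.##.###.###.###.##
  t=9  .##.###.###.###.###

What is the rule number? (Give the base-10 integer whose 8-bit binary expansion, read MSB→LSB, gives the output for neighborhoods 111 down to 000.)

188

  ###|#  b7=1 t=0,i=2
  ##.|.  b6=0 t=0,i=4
  #.#|#  b5=1 t=0,i=5
  #..|#  b4=1 t=0,i=12
  .##|#  b3=1 t=0,i=1
  .#.|#  b2=1 t=0,i=17
  ..#|.  b1=0 t=0,i=0
  ...|.  b0=0 t=0,i=13
  bits 10111100 = 188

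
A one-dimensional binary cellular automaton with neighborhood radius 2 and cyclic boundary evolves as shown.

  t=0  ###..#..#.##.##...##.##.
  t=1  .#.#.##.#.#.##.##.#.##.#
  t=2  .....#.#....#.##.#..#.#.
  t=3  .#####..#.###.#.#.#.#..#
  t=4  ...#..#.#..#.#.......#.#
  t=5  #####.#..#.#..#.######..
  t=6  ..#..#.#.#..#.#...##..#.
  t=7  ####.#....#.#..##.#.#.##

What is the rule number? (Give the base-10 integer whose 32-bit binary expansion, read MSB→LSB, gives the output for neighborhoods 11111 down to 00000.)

  #####|#  b31=1 t=3,i=3
  ####.|.  b30=0 t=3,i=4
  ###.#|.  b29=0 t=3,i=12
  ###..|.  b28=0 t=0,i=2
  ##.##|#  b27=1 t=0,i=12
  ##.#.|#  b26=1 t=1,i=7
  ##..#|#  b25=1 t=0,i=3
  ##...|#  b24=1 t=0,i=15
  #.###|.  b23=0 t=0,i=0
  #.##.|#  b22=1 t=0,i=10
  #.#.#|.  b21=0 t=1,i=1
  #.#..|.  b20=0 t=2,i=7
  #..##|.  b19=0 t=5,i=23
  #..#.|.  b18=0 t=0,i=4
  #...#|#  b17=1 t=0,i=16
  #....|.  b16=0 t=2,i=0
  .####|.  b15=0 t=3,i=2
  .###.|#  b14=1 t=0,i=1
  .##.#|.  b13=0 t=0,i=11
  .##..|.  b12=0 t=0,i=14
  .#.##|.  b11=0 t=0,i=9
  .#.#.|.  b10=0 t=1,i=0
  .#..#|#  b9=1 t=0,i=6
  .#...|#  b8=1 t=2,i=8
  ..###|.  b7=0 t=5,i=0
  ..##.|#  b6=1 t=0,i=18
  ..#.#|#  b5=1 t=0,i=8
  ..#..|#  b4=1 t=0,i=5
  ...##|.  b3=0 t=0,i=17
  ...#.|#  b2=1 t=2,i=4
  ....#|#  b1=1 t=2,i=3
  .....|#  b0=1 t=2,i=1
  bits 10001111010000100100001101110111 = 2403484535

2403484535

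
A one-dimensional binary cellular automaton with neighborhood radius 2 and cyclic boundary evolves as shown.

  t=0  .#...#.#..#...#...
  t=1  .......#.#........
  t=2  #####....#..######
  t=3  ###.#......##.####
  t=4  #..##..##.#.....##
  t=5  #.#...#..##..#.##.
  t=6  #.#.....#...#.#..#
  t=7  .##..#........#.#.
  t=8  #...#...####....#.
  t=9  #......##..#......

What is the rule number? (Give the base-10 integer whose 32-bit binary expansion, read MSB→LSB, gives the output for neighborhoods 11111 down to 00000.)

  [31] ##### => #  t=2,i=0
  [30] ####. => .  t=2,i=3
  [29] ###.# => .  t=3,i=2
  [28] ###.. => #  t=2,i=4
  [27] ##.## => .  t=3,i=13
  [26] ##.#. => #  t=3,i=3
  [25] ##..# => .  t=4,i=1
  [24] ##... => .  t=2,i=5
  [23] #.### => .  t=3,i=14
  [22] #.##. => .  t=5,i=15
  [21] #.#.# => #  t=5,i=0
  [20] #.#.. => #  t=0,i=7
  [19] #..## => #  t=2,i=11
  [18] #..#. => #  t=0,i=9
  [17] #...# => .  t=0,i=3
  [16] #.... => .  t=0,i=16
  [15] .#### => .  t=2,i=13
  [14] .###. => .  t=4,i=17
  [13] .##.# => .  t=3,i=12
  [12] .##.. => .  t=4,i=4
  [11] .#.## => #  t=5,i=14
  [10] .#.#. => .  t=0,i=6
  [9] .#..# => .  t=0,i=8
  [8] .#... => .  t=0,i=2
  [7] ..### => #  t=2,i=12
  [6] ..##. => .  t=3,i=11
  [5] ..#.# => .  t=0,i=5
  [4] ..#.. => .  t=0,i=1
  [3] ...## => #  t=3,i=10
  [2] ...#. => .  t=0,i=0
  [1] ....# => .  t=0,i=17
  [0] ..... => #  t=1,i=0
  bits 10010100001111000000100010001001 = 2486962313

2486962313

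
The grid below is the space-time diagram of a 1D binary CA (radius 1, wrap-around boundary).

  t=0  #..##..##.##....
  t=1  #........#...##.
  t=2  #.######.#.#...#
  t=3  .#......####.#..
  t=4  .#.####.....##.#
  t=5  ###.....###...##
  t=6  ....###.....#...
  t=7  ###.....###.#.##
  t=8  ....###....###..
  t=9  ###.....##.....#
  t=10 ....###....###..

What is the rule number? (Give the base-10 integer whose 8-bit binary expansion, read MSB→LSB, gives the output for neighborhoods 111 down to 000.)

37

  ###|.  b7=0 t=2,i=3
  ##.|.  b6=0 t=0,i=4
  #.#|#  b5=1 t=0,i=9
  #..|.  b4=0 t=0,i=1
  .##|.  b3=0 t=0,i=3
  .#.|#  b2=1 t=0,i=0
  ..#|.  b1=0 t=0,i=2
  ...|#  b0=1 t=0,i=13
  bits 00100101 = 37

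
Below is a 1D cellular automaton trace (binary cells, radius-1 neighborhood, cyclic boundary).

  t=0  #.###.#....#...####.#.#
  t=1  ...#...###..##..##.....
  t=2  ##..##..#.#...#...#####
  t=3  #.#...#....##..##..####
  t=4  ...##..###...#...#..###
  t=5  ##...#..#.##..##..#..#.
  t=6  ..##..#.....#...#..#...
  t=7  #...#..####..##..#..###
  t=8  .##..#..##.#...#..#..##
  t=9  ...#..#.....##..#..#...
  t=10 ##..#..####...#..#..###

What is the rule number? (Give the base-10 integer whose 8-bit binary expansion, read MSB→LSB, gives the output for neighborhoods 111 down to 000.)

145

  ###|#  b7=1 t=0,i=3
  ##.|.  b6=0 t=0,i=0
  #.#|.  b5=0 t=0,i=1
  #..|#  b4=1 t=0,i=7
  .##|.  b3=0 t=0,i=2
  .#.|.  b2=0 t=0,i=6
  ..#|.  b1=0 t=0,i=10
  ...|#  b0=1 t=0,i=8
  bits 10010001 = 145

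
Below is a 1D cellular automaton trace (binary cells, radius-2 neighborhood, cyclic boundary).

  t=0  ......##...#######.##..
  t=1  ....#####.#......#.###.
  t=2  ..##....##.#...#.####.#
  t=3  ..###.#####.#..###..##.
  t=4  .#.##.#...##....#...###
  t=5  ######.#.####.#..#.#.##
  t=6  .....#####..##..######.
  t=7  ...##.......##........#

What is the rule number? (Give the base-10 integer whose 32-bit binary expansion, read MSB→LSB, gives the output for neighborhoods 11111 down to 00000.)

  #####|.  b31=0 t=0,i=13
  ####.|.  b30=0 t=0,i=16
  ###.#|#  b29=1 t=0,i=17
  ###..|.  b28=0 t=1,i=21
  ##.##|.  b27=0 t=0,i=18
  ##.#.|#  b26=1 t=1,i=9
  ##..#|.  b25=0 t=3,i=18
  ##...|#  b24=1 t=0,i=8
  #.###|#  b23=1 t=1,i=19
  #.##.|#  b22=1 t=0,i=19
  #.#.#|#  b21=1 t=4,i=1
  #.#..|.  b20=0 t=1,i=10
  #..##|.  b19=0 t=2,i=1
  #..#.|#  b18=1 t=5,i=16
  #...#|.  b17=0 t=0,i=9
  #....|.  b16=0 t=0,i=22
  .####|.  b15=0 t=0,i=12
  .###.|#  b14=1 t=1,i=20
  .##.#|#  b13=1 t=2,i=9
  .##..|#  b12=1 t=0,i=7
  .#.##|#  b11=1 t=1,i=18
  .#.#.|#  b10=1 t=5,i=18
  .#..#|.  b9=0 t=2,i=0
  .#...|#  b8=1 t=1,i=11
  ..###|.  b7=0 t=0,i=11
  ..##.|#  b6=1 t=0,i=6
  ..#.#|#  b5=1 t=1,i=17
  ..#..|.  b4=0 t=4,i=16
  ...##|#  b3=1 t=0,i=5
  ...#.|.  b2=0 t=1,i=16
  ....#|#  b1=1 t=0,i=4
  .....|.  b0=0 t=0,i=0
  bits 00100101111001000111110101101010 = 635731306

635731306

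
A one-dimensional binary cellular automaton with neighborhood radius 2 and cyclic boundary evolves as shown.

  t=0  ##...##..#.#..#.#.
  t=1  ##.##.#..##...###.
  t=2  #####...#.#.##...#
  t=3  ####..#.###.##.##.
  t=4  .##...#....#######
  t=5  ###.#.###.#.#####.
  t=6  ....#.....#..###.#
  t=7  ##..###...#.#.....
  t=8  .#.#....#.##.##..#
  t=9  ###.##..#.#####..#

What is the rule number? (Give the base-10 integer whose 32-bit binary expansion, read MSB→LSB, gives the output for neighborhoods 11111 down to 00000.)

  nb #####: next=#  (t=2,i=1, bit31=1)
  nb ####.: next=#  (t=2,i=3, bit30=1)
  nb ###.#: next=.  (t=1,i=16, bit29=0)
  nb ###..: next=.  (t=2,i=4, bit28=0)
  nb ##.##: next=#  (t=1,i=2, bit27=1)
  nb ##.#.: next=.  (t=1,i=5, bit26=0)
  nb ##..#: next=.  (t=0,i=7, bit25=0)
  nb ##...: next=.  (t=0,i=2, bit24=0)
  nb #.###: next=.  (t=3,i=0, bit23=0)
  nb #.##.: next=#  (t=0,i=0, bit22=1)
  nb #.#.#: next=#  (t=0,i=16, bit21=1)
  nb #.#..: next=.  (t=0,i=11, bit20=0)
  nb #..##: next=#  (t=1,i=8, bit19=1)
  nb #..#.: next=.  (t=0,i=8, bit18=0)
  nb #...#: next=#  (t=0,i=3, bit17=1)
  nb #....: next=#  (t=4,i=8, bit16=1)
  nb .####: next=#  (t=2,i=0, bit15=1)
  nb .###.: next=.  (t=1,i=15, bit14=0)
  nb .##.#: next=#  (t=1,i=1, bit13=1)
  nb .##..: next=#  (t=0,i=1, bit12=1)
  nb .#.##: next=.  (t=0,i=17, bit11=0)
  nb .#.#.: next=#  (t=0,i=10, bit10=1)
  nb .#..#: next=.  (t=0,i=12, bit9=0)
  nb .#...: next=#  (t=4,i=7, bit8=1)
  nb ..###: next=.  (t=1,i=14, bit7=0)
  nb ..##.: next=.  (t=0,i=5, bit6=0)
  nb ..#.#: next=#  (t=0,i=9, bit5=1)
  nb ..#..: next=#  (t=4,i=6, bit4=1)
  nb ...##: next=#  (t=0,i=4, bit3=1)
  nb ...#.: next=.  (t=2,i=7, bit2=0)
  nb ....#: next=.  (t=4,i=9, bit1=0)
  nb .....: next=.  (t=6,i=7, bit0=0)
  bits 11001000011010111011010100111000 = 3362501944

3362501944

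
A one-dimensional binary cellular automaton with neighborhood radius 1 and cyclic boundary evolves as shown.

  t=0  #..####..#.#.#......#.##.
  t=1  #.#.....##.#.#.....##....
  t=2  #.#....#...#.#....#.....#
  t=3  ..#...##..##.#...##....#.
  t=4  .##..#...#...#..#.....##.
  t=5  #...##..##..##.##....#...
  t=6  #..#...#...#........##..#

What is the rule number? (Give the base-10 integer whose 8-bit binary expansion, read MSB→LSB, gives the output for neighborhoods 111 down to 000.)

6

  [7] ### => .  t=0,i=4
  [6] ##. => .  t=0,i=6
  [5] #.# => .  t=0,i=10
  [4] #.. => .  t=0,i=1
  [3] .## => .  t=0,i=3
  [2] .#. => #  t=0,i=0
  [1] ..# => #  t=0,i=2
  [0] ... => .  t=0,i=15
  bits 00000110 = 6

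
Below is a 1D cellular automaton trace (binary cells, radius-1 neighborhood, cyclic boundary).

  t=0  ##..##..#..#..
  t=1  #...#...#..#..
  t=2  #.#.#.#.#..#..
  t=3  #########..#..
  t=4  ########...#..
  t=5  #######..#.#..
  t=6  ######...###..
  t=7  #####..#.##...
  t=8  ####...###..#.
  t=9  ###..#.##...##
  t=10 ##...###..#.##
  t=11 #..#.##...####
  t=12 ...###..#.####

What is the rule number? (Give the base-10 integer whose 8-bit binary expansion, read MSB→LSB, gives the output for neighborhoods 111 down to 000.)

173

  ###|#  b7=1 t=3,i=1
  ##.|.  b6=0 t=0,i=1
  #.#|#  b5=1 t=2,i=1
  #..|.  b4=0 t=0,i=2
  .##|#  b3=1 t=0,i=0
  .#.|#  b2=1 t=0,i=8
  ..#|.  b1=0 t=0,i=3
  ...|#  b0=1 t=1,i=2
  bits 10101101 = 173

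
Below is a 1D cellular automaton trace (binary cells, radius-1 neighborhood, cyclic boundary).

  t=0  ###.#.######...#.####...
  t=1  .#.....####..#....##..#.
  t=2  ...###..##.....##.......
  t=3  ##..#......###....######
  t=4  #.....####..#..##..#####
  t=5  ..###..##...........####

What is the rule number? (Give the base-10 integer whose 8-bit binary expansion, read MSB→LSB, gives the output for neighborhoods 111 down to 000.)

  [7] ### => #  t=0,i=1
  [6] ##. => .  t=0,i=2
  [5] #.# => .  t=0,i=3
  [4] #.. => .  t=0,i=12
  [3] .## => .  t=0,i=0
  [2] .#. => .  t=0,i=4
  [1] ..# => .  t=0,i=14
  [0] ... => #  t=0,i=13
  bits 10000001 = 129

129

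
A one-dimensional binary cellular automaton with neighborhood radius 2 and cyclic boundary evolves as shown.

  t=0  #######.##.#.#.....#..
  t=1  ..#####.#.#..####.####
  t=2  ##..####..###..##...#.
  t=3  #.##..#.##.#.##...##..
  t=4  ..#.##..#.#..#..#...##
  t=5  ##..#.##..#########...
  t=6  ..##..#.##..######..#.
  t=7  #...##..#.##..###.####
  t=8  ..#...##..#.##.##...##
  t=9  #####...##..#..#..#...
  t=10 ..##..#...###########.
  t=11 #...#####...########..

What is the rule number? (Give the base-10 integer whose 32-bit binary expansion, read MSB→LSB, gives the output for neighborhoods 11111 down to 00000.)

  nb #####: next=#  (t=0,i=2, bit31=1)
  nb ####.: next=#  (t=0,i=5, bit30=1)
  nb ###.#: next=#  (t=0,i=6, bit29=1)
  nb ###..: next=.  (t=1,i=21, bit28=0)
  nb ##.##: next=.  (t=0,i=7, bit27=0)
  nb ##.#.: next=#  (t=0,i=10, bit26=1)
  nb ##..#: next=#  (t=1,i=0, bit25=1)
  nb ##...: next=.  (t=2,i=17, bit24=0)
  nb #.###: next=.  (t=1,i=18, bit23=0)
  nb #.##.: next=#  (t=0,i=8, bit22=1)
  nb #.#.#: next=.  (t=0,i=11, bit21=0)
  nb #.#..: next=#  (t=0,i=13, bit20=1)
  nb #..##: next=#  (t=0,i=21, bit19=1)
  nb #..#.: next=#  (t=3,i=5, bit18=1)
  nb #...#: next=#  (t=2,i=18, bit17=1)
  nb #....: next=#  (t=0,i=15, bit16=1)
  nb .####: next=.  (t=0,i=1, bit15=0)
  nb .###.: next=#  (t=2,i=11, bit14=1)
  nb .##.#: next=.  (t=0,i=9, bit13=0)
  nb .##..: next=.  (t=2,i=1, bit12=0)
  nb .#.##: next=.  (t=2,i=21, bit11=0)
  nb .#.#.: next=.  (t=0,i=12, bit10=0)
  nb .#..#: next=#  (t=0,i=20, bit9=1)
  nb .#...: next=#  (t=0,i=14, bit8=1)
  nb ..###: next=.  (t=0,i=0, bit7=0)
  nb ..##.: next=.  (t=2,i=15, bit6=0)
  nb ..#.#: next=.  (t=2,i=20, bit5=0)
  nb ..#..: next=#  (t=0,i=19, bit4=1)
  nb ...##: next=.  (t=3,i=17, bit3=0)
  nb ...#.: next=#  (t=0,i=18, bit2=1)
  nb ....#: next=.  (t=0,i=17, bit1=0)
  nb .....: next=#  (t=0,i=16, bit0=1)
  bits 11100110010111110100001100010101 = 3865002773

3865002773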